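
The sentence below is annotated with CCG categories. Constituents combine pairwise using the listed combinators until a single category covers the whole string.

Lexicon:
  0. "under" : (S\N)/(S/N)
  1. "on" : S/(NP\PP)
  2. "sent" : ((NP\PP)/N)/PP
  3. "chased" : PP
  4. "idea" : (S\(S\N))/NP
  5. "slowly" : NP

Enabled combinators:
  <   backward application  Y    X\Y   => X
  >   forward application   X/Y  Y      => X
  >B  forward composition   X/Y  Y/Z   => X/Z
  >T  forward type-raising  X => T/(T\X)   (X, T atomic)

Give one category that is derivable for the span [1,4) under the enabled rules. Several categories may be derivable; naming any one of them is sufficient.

[0,6] S   <
  [0,4] S\N   >
    [0,1] "under" : (S\N)/(S/N)
    [1,4] S/N   >B
      [1,2] "on" : S/(NP\PP)
      [2,4] (NP\PP)/N   >
        [2,3] "sent" : ((NP\PP)/N)/PP
        [3,4] "chased" : PP
  [4,6] S\(S\N)   >
    [4,5] "idea" : (S\(S\N))/NP
    [5,6] "slowly" : NP

S/N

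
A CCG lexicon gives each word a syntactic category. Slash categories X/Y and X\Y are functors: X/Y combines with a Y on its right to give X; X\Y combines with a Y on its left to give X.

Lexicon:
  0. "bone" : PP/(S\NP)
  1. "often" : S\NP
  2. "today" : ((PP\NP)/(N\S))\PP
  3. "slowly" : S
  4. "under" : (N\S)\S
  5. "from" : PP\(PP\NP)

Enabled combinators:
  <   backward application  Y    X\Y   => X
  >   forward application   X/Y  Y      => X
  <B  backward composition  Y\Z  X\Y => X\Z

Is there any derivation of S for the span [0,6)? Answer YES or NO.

PP/(S\NP) S\NP ((PP\NP)/(N\S))\PP S (N\S)\S PP\(PP\NP)
CKY chart[0,6] = {PP}; S ∉ chart

NO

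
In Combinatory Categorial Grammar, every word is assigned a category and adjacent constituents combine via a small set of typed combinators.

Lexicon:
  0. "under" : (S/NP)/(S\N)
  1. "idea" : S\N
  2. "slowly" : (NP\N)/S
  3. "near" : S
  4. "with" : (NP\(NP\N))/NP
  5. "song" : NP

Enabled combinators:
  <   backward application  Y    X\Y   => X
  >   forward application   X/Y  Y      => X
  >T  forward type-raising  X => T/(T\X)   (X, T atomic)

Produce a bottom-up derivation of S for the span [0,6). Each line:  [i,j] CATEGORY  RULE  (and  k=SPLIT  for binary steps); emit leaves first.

[0,6] S   >
  [0,2] S/NP   >
    [0,1] "under" : (S/NP)/(S\N)
    [1,2] "idea" : S\N
  [2,6] NP   <
    [2,4] NP\N   >
      [2,3] "slowly" : (NP\N)/S
      [3,4] "near" : S
    [4,6] NP\(NP\N)   >
      [4,5] "with" : (NP\(NP\N))/NP
      [5,6] "song" : NP

[0,1] (S/NP)/(S\N)  lex  "under"
[1,2] S\N  lex  "idea"
[0,2] S/NP  >  k=1
[2,3] (NP\N)/S  lex  "slowly"
[3,4] S  lex  "near"
[2,4] NP\N  >  k=3
[4,5] (NP\(NP\N))/NP  lex  "with"
[5,6] NP  lex  "song"
[4,6] NP\(NP\N)  >  k=5
[2,6] NP  <  k=4
[0,6] S  >  k=2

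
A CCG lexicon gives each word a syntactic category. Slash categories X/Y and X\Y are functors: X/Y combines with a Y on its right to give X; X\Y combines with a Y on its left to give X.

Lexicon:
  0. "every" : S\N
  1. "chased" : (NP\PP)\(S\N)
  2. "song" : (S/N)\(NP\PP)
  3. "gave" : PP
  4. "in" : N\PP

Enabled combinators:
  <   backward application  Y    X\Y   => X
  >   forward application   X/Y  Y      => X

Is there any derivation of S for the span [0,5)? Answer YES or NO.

[0,5] S   >
  [0,3] S/N   <
    [0,2] NP\PP   <
      [0,1] "every" : S\N
      [1,2] "chased" : (NP\PP)\(S\N)
    [2,3] "song" : (S/N)\(NP\PP)
  [3,5] N   <
    [3,4] "gave" : PP
    [4,5] "in" : N\PP

YES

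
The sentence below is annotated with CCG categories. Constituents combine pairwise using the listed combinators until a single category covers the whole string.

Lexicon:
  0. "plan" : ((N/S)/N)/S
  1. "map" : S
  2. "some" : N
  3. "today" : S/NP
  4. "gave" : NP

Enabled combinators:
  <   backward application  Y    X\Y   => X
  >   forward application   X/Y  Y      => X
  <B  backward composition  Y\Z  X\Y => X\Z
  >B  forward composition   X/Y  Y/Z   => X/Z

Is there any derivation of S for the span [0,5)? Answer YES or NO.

NO

((N/S)/N)/S S N S/NP NP
CKY chart[0,5] = {N}; S ∉ chart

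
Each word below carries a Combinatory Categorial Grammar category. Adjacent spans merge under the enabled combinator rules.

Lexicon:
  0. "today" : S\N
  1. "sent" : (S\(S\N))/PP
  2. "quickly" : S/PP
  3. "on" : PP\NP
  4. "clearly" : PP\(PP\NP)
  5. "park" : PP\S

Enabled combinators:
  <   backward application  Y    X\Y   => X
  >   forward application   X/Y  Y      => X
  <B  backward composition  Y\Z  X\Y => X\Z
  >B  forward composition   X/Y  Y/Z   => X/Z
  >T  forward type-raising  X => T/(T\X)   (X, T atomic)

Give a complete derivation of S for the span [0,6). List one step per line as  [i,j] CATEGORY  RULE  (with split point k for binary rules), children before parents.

[0,6] S   <
  [0,1] "today" : S\N
  [1,6] S\(S\N)   >
    [1,2] "sent" : (S\(S\N))/PP
    [2,6] PP   <
      [2,5] S   >
        [2,3] "quickly" : S/PP
        [3,5] PP   <
          [3,4] "on" : PP\NP
          [4,5] "clearly" : PP\(PP\NP)
      [5,6] "park" : PP\S

[0,1] S\N  lex  "today"
[1,2] (S\(S\N))/PP  lex  "sent"
[2,3] S/PP  lex  "quickly"
[3,4] PP\NP  lex  "on"
[4,5] PP\(PP\NP)  lex  "clearly"
[3,5] PP  <  k=4
[2,5] S  >  k=3
[5,6] PP\S  lex  "park"
[2,6] PP  <  k=5
[1,6] S\(S\N)  >  k=2
[0,6] S  <  k=1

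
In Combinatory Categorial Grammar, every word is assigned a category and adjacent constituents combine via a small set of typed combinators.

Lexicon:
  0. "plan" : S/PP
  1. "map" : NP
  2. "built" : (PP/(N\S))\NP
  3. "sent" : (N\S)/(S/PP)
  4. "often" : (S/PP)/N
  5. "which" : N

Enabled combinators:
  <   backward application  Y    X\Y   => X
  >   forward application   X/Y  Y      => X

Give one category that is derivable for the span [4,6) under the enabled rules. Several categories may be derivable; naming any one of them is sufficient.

S/PP

[0,6] S   >
  [0,1] "plan" : S/PP
  [1,6] PP   >
    [1,3] PP/(N\S)   <
      [1,2] "map" : NP
      [2,3] "built" : (PP/(N\S))\NP
    [3,6] N\S   >
      [3,4] "sent" : (N\S)/(S/PP)
      [4,6] S/PP   >
        [4,5] "often" : (S/PP)/N
        [5,6] "which" : N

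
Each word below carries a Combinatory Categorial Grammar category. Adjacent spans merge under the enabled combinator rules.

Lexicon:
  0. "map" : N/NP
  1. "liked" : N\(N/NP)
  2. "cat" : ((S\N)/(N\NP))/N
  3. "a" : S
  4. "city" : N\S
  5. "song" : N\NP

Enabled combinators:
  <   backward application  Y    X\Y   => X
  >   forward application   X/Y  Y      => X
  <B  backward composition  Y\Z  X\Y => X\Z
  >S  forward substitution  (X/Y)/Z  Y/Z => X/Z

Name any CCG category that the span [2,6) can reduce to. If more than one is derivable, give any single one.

[0,6] S   <
  [0,2] N   <
    [0,1] "map" : N/NP
    [1,2] "liked" : N\(N/NP)
  [2,6] S\N   >
    [2,5] (S\N)/(N\NP)   >
      [2,3] "cat" : ((S\N)/(N\NP))/N
      [3,5] N   <
        [3,4] "a" : S
        [4,5] "city" : N\S
    [5,6] "song" : N\NP

S\N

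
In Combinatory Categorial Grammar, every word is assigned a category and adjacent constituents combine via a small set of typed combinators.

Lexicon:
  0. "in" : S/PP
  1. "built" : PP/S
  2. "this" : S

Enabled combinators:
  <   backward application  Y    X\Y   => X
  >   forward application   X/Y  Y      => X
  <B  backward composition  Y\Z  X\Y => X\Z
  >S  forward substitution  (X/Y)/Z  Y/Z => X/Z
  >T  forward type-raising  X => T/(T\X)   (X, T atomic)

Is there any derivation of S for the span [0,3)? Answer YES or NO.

YES

[0,3] S   >
  [0,1] "in" : S/PP
  [1,3] PP   >
    [1,2] "built" : PP/S
    [2,3] "this" : S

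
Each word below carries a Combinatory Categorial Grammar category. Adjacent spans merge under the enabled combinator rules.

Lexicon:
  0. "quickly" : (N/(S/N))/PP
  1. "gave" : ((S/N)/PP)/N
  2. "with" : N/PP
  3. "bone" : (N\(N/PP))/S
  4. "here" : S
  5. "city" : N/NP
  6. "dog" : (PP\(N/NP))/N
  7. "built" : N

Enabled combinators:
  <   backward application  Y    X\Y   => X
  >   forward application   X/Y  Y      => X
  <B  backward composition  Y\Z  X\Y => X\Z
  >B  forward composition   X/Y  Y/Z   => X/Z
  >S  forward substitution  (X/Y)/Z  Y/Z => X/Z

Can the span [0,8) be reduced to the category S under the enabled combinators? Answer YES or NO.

NO

(N/(S/N))/PP ((S/N)/PP)/N N/PP (N\(N/PP))/S S N/NP (PP\(N/NP))/N N
CKY chart[0,8] = {N}; S ∉ chart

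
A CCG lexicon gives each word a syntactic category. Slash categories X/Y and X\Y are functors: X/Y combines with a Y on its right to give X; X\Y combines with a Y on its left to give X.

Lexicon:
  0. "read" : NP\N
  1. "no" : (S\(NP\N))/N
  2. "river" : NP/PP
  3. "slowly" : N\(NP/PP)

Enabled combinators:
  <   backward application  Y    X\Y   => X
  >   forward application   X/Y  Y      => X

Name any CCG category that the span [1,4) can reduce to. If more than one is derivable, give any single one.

[0,4] S   <
  [0,1] "read" : NP\N
  [1,4] S\(NP\N)   >
    [1,2] "no" : (S\(NP\N))/N
    [2,4] N   <
      [2,3] "river" : NP/PP
      [3,4] "slowly" : N\(NP/PP)

S\(NP\N)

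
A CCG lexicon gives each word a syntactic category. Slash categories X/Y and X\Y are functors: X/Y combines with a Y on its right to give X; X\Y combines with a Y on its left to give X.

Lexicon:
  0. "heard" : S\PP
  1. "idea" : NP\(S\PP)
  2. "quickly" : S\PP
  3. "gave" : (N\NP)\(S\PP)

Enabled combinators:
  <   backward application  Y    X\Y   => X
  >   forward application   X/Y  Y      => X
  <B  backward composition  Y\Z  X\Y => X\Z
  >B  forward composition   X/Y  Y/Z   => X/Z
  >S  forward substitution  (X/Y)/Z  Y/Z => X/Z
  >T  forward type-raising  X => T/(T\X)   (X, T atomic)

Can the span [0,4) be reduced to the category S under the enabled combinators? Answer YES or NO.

S\PP NP\(S\PP) S\PP (N\NP)\(S\PP)
CKY chart[0,4] = {N, N/(N\N), NP/(NP\N), PP/(PP\N), S/(S\N)}; S ∉ chart

NO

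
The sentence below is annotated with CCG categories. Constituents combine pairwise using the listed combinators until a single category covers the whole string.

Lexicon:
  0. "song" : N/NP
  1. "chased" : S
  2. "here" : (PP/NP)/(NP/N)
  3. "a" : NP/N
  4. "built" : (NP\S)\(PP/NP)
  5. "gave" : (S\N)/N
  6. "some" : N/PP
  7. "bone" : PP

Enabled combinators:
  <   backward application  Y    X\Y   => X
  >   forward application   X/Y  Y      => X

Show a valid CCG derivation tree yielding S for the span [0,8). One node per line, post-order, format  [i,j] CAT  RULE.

[0,1] N/NP  lex  "song"
[1,2] S  lex  "chased"
[2,3] (PP/NP)/(NP/N)  lex  "here"
[3,4] NP/N  lex  "a"
[2,4] PP/NP  >  k=3
[4,5] (NP\S)\(PP/NP)  lex  "built"
[2,5] NP\S  <  k=4
[1,5] NP  <  k=2
[0,5] N  >  k=1
[5,6] (S\N)/N  lex  "gave"
[6,7] N/PP  lex  "some"
[7,8] PP  lex  "bone"
[6,8] N  >  k=7
[5,8] S\N  >  k=6
[0,8] S  <  k=5

[0,8] S   <
  [0,5] N   >
    [0,1] "song" : N/NP
    [1,5] NP   <
      [1,2] "chased" : S
      [2,5] NP\S   <
        [2,4] PP/NP   >
          [2,3] "here" : (PP/NP)/(NP/N)
          [3,4] "a" : NP/N
        [4,5] "built" : (NP\S)\(PP/NP)
  [5,8] S\N   >
    [5,6] "gave" : (S\N)/N
    [6,8] N   >
      [6,7] "some" : N/PP
      [7,8] "bone" : PP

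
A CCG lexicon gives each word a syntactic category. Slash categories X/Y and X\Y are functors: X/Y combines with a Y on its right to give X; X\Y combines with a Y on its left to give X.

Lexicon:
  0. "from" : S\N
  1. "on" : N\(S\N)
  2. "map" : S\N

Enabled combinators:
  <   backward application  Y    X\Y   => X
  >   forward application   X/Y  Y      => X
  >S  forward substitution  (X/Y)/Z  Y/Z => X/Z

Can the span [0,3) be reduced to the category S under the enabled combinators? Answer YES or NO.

[0,3] S   <
  [0,2] N   <
    [0,1] "from" : S\N
    [1,2] "on" : N\(S\N)
  [2,3] "map" : S\N

YES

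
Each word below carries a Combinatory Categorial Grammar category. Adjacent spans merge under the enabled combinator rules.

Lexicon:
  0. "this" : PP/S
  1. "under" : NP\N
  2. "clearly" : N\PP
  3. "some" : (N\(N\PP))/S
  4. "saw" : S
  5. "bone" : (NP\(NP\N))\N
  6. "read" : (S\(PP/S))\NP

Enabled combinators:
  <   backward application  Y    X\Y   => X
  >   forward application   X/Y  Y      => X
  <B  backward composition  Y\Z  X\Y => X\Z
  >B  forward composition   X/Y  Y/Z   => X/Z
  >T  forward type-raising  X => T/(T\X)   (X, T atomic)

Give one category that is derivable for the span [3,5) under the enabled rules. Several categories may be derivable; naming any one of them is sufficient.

N\(N\PP)

[0,7] S   <
  [0,1] "this" : PP/S
  [1,7] S\(PP/S)   <
    [1,6] NP   <
      [1,2] "under" : NP\N
      [2,6] NP\(NP\N)   <
        [2,5] N   <
          [2,3] "clearly" : N\PP
          [3,5] N\(N\PP)   >
            [3,4] "some" : (N\(N\PP))/S
            [4,5] "saw" : S
        [5,6] "bone" : (NP\(NP\N))\N
    [6,7] "read" : (S\(PP/S))\NP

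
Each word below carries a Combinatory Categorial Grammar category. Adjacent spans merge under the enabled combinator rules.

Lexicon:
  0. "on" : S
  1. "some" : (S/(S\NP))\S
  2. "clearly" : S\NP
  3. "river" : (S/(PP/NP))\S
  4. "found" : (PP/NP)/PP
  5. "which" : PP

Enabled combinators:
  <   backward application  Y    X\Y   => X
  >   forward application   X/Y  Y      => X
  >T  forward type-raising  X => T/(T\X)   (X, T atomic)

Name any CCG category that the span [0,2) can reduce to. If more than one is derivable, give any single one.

S/(S\NP)

[0,6] S   >
  [0,4] S/(PP/NP)   <
    [0,3] S   >
      [0,2] S/(S\NP)   <
        [0,1] "on" : S
        [1,2] "some" : (S/(S\NP))\S
      [2,3] "clearly" : S\NP
    [3,4] "river" : (S/(PP/NP))\S
  [4,6] PP/NP   >
    [4,5] "found" : (PP/NP)/PP
    [5,6] "which" : PP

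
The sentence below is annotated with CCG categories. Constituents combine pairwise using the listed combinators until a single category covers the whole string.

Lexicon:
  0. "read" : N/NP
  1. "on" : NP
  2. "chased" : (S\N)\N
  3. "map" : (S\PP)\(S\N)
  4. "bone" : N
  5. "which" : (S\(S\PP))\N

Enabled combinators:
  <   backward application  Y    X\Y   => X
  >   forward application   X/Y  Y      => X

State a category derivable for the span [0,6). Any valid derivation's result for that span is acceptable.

[0,6] S   <
  [0,4] S\PP   <
    [0,3] S\N   <
      [0,2] N   >
        [0,1] "read" : N/NP
        [1,2] "on" : NP
      [2,3] "chased" : (S\N)\N
    [3,4] "map" : (S\PP)\(S\N)
  [4,6] S\(S\PP)   <
    [4,5] "bone" : N
    [5,6] "which" : (S\(S\PP))\N

S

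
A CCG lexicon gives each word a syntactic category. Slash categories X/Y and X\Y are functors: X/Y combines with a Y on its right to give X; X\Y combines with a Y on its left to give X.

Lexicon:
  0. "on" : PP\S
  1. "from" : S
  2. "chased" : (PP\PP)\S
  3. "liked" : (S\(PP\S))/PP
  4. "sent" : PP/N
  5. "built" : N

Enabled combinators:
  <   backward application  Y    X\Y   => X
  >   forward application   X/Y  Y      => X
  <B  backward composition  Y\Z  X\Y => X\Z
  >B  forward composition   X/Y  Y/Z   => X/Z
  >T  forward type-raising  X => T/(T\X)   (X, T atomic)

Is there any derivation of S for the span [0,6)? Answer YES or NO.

YES

[0,6] S   <
  [0,3] PP\S   <B
    [0,1] "on" : PP\S
    [1,3] PP\PP   <
      [1,2] "from" : S
      [2,3] "chased" : (PP\PP)\S
  [3,6] S\(PP\S)   >
    [3,4] "liked" : (S\(PP\S))/PP
    [4,6] PP   >
      [4,5] "sent" : PP/N
      [5,6] "built" : N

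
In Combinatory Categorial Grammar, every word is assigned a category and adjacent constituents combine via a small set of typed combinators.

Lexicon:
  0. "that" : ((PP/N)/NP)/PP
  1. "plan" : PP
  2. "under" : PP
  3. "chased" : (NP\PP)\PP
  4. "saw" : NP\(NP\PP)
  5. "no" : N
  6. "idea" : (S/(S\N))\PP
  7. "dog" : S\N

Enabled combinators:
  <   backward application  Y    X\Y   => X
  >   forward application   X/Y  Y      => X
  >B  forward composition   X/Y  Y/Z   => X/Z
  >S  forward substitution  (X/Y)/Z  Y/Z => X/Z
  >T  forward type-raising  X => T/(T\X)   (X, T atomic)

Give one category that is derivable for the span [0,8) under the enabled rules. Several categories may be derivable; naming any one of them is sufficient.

S

[0,8] S   >
  [0,7] S/(S\N)   <
    [0,6] PP   >
      [0,5] PP/N   >
        [0,2] (PP/N)/NP   >
          [0,1] "that" : ((PP/N)/NP)/PP
          [1,2] "plan" : PP
        [2,5] NP   <
          [2,4] NP\PP   <
            [2,3] "under" : PP
            [3,4] "chased" : (NP\PP)\PP
          [4,5] "saw" : NP\(NP\PP)
      [5,6] "no" : N
    [6,7] "idea" : (S/(S\N))\PP
  [7,8] "dog" : S\N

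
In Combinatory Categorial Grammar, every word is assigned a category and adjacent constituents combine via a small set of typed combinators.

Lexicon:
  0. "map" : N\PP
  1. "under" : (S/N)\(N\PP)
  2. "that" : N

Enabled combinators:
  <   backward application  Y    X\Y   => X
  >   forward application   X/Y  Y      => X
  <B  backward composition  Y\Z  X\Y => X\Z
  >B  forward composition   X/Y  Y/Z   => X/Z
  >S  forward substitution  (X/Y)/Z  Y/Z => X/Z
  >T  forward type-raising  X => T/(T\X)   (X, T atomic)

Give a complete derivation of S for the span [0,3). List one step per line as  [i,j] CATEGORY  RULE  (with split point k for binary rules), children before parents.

[0,1] N\PP  lex  "map"
[1,2] (S/N)\(N\PP)  lex  "under"
[0,2] S/N  <  k=1
[2,3] N  lex  "that"
[0,3] S  >  k=2

[0,3] S   >
  [0,2] S/N   <
    [0,1] "map" : N\PP
    [1,2] "under" : (S/N)\(N\PP)
  [2,3] "that" : N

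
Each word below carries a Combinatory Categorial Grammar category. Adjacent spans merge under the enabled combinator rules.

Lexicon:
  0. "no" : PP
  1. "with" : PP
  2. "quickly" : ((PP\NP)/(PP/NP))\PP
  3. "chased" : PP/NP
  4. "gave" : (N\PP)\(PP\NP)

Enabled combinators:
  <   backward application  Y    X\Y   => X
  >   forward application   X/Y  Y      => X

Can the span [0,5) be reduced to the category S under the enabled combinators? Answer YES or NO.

NO

PP PP ((PP\NP)/(PP/NP))\PP PP/NP (N\PP)\(PP\NP)
CKY chart[0,5] = {N}; S ∉ chart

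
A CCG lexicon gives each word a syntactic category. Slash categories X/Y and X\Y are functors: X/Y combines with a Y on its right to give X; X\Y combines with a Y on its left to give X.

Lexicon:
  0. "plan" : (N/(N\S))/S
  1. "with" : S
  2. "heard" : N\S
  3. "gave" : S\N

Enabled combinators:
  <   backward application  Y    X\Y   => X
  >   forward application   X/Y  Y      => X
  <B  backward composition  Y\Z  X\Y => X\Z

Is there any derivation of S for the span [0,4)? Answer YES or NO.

[0,4] S   <
  [0,3] N   >
    [0,2] N/(N\S)   >
      [0,1] "plan" : (N/(N\S))/S
      [1,2] "with" : S
    [2,3] "heard" : N\S
  [3,4] "gave" : S\N

YES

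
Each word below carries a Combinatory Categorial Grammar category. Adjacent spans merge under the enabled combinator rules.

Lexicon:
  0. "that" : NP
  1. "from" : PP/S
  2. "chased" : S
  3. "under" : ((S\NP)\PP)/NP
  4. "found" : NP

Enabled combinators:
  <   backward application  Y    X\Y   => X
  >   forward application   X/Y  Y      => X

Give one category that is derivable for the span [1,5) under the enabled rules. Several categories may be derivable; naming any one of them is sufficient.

[0,5] S   <
  [0,1] "that" : NP
  [1,5] S\NP   <
    [1,3] PP   >
      [1,2] "from" : PP/S
      [2,3] "chased" : S
    [3,5] (S\NP)\PP   >
      [3,4] "under" : ((S\NP)\PP)/NP
      [4,5] "found" : NP

S\NP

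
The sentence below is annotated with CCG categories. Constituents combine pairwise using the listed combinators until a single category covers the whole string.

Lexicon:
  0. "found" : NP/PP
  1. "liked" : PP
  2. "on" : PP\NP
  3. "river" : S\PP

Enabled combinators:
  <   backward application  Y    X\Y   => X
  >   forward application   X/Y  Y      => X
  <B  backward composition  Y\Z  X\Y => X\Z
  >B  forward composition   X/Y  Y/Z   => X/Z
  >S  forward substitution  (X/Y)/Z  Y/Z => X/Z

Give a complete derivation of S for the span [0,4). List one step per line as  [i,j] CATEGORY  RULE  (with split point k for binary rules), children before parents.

[0,1] NP/PP  lex  "found"
[1,2] PP  lex  "liked"
[0,2] NP  >  k=1
[2,3] PP\NP  lex  "on"
[3,4] S\PP  lex  "river"
[2,4] S\NP  <B  k=3
[0,4] S  <  k=2

[0,4] S   <
  [0,2] NP   >
    [0,1] "found" : NP/PP
    [1,2] "liked" : PP
  [2,4] S\NP   <B
    [2,3] "on" : PP\NP
    [3,4] "river" : S\PP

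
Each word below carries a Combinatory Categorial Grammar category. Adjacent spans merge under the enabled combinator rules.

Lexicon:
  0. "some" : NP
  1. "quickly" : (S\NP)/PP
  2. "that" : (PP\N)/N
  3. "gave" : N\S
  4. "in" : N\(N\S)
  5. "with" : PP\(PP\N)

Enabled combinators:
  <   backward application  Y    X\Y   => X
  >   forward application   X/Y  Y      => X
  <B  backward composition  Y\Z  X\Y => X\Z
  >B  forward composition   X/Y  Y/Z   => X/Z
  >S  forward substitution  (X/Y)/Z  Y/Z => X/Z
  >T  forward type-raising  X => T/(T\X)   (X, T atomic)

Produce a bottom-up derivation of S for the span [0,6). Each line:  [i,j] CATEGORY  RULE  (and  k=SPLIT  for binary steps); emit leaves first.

[0,6] S   <
  [0,1] "some" : NP
  [1,6] S\NP   >
    [1,2] "quickly" : (S\NP)/PP
    [2,6] PP   <
      [2,5] PP\N   >
        [2,3] "that" : (PP\N)/N
        [3,5] N   <
          [3,4] "gave" : N\S
          [4,5] "in" : N\(N\S)
      [5,6] "with" : PP\(PP\N)

[0,1] NP  lex  "some"
[1,2] (S\NP)/PP  lex  "quickly"
[2,3] (PP\N)/N  lex  "that"
[3,4] N\S  lex  "gave"
[4,5] N\(N\S)  lex  "in"
[3,5] N  <  k=4
[2,5] PP\N  >  k=3
[5,6] PP\(PP\N)  lex  "with"
[2,6] PP  <  k=5
[1,6] S\NP  >  k=2
[0,6] S  <  k=1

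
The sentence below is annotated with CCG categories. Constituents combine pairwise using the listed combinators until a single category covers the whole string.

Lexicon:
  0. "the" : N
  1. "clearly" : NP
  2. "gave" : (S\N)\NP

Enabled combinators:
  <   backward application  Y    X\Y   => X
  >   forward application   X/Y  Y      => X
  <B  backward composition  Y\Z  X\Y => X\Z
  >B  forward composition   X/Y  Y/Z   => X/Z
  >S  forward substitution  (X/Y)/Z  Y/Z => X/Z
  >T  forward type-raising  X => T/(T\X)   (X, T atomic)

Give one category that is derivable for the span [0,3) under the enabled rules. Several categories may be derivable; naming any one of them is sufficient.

S

[0,3] S   <
  [0,1] "the" : N
  [1,3] S\N   <
    [1,2] "clearly" : NP
    [2,3] "gave" : (S\N)\NP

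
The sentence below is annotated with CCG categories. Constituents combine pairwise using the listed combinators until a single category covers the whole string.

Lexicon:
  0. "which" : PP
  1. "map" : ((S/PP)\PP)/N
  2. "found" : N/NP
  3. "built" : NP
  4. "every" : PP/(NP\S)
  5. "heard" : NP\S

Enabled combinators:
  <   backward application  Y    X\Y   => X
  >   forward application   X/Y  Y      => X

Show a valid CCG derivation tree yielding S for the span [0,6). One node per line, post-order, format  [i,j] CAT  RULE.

[0,6] S   >
  [0,4] S/PP   <
    [0,1] "which" : PP
    [1,4] (S/PP)\PP   >
      [1,2] "map" : ((S/PP)\PP)/N
      [2,4] N   >
        [2,3] "found" : N/NP
        [3,4] "built" : NP
  [4,6] PP   >
    [4,5] "every" : PP/(NP\S)
    [5,6] "heard" : NP\S

[0,1] PP  lex  "which"
[1,2] ((S/PP)\PP)/N  lex  "map"
[2,3] N/NP  lex  "found"
[3,4] NP  lex  "built"
[2,4] N  >  k=3
[1,4] (S/PP)\PP  >  k=2
[0,4] S/PP  <  k=1
[4,5] PP/(NP\S)  lex  "every"
[5,6] NP\S  lex  "heard"
[4,6] PP  >  k=5
[0,6] S  >  k=4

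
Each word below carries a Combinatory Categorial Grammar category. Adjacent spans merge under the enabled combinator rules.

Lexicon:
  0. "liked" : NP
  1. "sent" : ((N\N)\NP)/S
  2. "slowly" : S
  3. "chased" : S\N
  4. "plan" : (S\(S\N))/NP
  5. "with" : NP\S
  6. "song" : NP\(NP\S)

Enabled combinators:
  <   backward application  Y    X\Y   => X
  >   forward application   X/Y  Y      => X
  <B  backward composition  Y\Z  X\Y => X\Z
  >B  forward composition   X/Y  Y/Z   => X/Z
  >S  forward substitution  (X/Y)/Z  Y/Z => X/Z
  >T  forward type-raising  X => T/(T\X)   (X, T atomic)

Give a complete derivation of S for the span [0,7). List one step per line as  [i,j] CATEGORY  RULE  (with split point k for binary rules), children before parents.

[0,1] NP  lex  "liked"
[1,2] ((N\N)\NP)/S  lex  "sent"
[2,3] S  lex  "slowly"
[1,3] (N\N)\NP  >  k=2
[0,3] N\N  <  k=1
[3,4] S\N  lex  "chased"
[0,4] S\N  <B  k=3
[4,5] (S\(S\N))/NP  lex  "plan"
[5,6] NP\S  lex  "with"
[6,7] NP\(NP\S)  lex  "song"
[5,7] NP  <  k=6
[4,7] S\(S\N)  >  k=5
[0,7] S  <  k=4

[0,7] S   <
  [0,4] S\N   <B
    [0,3] N\N   <
      [0,1] "liked" : NP
      [1,3] (N\N)\NP   >
        [1,2] "sent" : ((N\N)\NP)/S
        [2,3] "slowly" : S
    [3,4] "chased" : S\N
  [4,7] S\(S\N)   >
    [4,5] "plan" : (S\(S\N))/NP
    [5,7] NP   <
      [5,6] "with" : NP\S
      [6,7] "song" : NP\(NP\S)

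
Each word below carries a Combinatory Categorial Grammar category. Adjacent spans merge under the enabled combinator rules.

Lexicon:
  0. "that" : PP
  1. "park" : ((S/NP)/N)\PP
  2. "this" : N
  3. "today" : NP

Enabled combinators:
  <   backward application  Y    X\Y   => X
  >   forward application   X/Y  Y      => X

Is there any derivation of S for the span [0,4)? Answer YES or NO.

[0,4] S   >
  [0,3] S/NP   >
    [0,2] (S/NP)/N   <
      [0,1] "that" : PP
      [1,2] "park" : ((S/NP)/N)\PP
    [2,3] "this" : N
  [3,4] "today" : NP

YES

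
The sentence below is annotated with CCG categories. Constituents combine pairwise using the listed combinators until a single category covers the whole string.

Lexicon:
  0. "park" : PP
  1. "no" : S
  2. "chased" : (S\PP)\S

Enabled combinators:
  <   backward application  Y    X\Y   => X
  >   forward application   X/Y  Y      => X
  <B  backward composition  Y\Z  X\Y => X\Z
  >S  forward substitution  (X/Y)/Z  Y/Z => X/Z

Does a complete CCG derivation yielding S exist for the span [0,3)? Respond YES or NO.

YES

[0,3] S   <
  [0,1] "park" : PP
  [1,3] S\PP   <
    [1,2] "no" : S
    [2,3] "chased" : (S\PP)\S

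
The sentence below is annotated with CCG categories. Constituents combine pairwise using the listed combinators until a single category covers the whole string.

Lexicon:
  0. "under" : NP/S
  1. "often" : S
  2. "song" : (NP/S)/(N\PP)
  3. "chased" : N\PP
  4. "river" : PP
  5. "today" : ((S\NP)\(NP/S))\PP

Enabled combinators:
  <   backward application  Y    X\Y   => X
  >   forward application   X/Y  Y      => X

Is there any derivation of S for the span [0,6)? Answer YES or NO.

YES

[0,6] S   <
  [0,2] NP   >
    [0,1] "under" : NP/S
    [1,2] "often" : S
  [2,6] S\NP   <
    [2,4] NP/S   >
      [2,3] "song" : (NP/S)/(N\PP)
      [3,4] "chased" : N\PP
    [4,6] (S\NP)\(NP/S)   <
      [4,5] "river" : PP
      [5,6] "today" : ((S\NP)\(NP/S))\PP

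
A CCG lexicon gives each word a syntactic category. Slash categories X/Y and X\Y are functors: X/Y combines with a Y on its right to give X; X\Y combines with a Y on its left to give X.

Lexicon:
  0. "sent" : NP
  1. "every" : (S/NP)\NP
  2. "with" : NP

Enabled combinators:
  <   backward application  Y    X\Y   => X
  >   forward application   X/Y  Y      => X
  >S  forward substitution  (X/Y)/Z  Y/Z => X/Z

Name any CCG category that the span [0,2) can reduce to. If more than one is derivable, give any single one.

S/NP

[0,3] S   >
  [0,2] S/NP   <
    [0,1] "sent" : NP
    [1,2] "every" : (S/NP)\NP
  [2,3] "with" : NP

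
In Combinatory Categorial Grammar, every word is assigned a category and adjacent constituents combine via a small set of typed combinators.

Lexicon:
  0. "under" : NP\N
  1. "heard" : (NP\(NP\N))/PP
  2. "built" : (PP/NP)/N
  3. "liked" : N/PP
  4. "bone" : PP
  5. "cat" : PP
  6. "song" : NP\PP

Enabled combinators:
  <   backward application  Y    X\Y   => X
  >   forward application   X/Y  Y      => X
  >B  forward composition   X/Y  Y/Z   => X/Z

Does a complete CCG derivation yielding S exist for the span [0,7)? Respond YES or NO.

NO

NP\N (NP\(NP\N))/PP (PP/NP)/N N/PP PP PP NP\PP
CKY chart[0,7] = {NP}; S ∉ chart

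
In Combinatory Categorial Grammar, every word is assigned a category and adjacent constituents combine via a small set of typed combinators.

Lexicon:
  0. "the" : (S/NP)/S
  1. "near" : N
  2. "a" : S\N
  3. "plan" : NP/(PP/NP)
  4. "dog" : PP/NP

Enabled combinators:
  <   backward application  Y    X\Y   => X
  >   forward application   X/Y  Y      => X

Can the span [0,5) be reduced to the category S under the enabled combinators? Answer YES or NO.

[0,5] S   >
  [0,3] S/NP   >
    [0,1] "the" : (S/NP)/S
    [1,3] S   <
      [1,2] "near" : N
      [2,3] "a" : S\N
  [3,5] NP   >
    [3,4] "plan" : NP/(PP/NP)
    [4,5] "dog" : PP/NP

YES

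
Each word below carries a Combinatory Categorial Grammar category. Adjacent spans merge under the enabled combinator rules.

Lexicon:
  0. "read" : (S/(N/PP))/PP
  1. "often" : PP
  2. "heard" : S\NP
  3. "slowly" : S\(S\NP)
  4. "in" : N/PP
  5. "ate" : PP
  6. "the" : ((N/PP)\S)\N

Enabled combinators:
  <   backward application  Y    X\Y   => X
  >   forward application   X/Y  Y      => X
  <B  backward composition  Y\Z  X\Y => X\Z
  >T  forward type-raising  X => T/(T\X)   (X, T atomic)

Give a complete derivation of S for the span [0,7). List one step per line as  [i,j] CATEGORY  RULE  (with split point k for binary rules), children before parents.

[0,7] S   >
  [0,2] S/(N/PP)   >
    [0,1] "read" : (S/(N/PP))/PP
    [1,2] "often" : PP
  [2,7] N/PP   <
    [2,4] S   <
      [2,3] "heard" : S\NP
      [3,4] "slowly" : S\(S\NP)
    [4,7] (N/PP)\S   <
      [4,6] N   >
        [4,5] "in" : N/PP
        [5,6] "ate" : PP
      [6,7] "the" : ((N/PP)\S)\N

[0,1] (S/(N/PP))/PP  lex  "read"
[1,2] PP  lex  "often"
[0,2] S/(N/PP)  >  k=1
[2,3] S\NP  lex  "heard"
[3,4] S\(S\NP)  lex  "slowly"
[2,4] S  <  k=3
[4,5] N/PP  lex  "in"
[5,6] PP  lex  "ate"
[4,6] N  >  k=5
[6,7] ((N/PP)\S)\N  lex  "the"
[4,7] (N/PP)\S  <  k=6
[2,7] N/PP  <  k=4
[0,7] S  >  k=2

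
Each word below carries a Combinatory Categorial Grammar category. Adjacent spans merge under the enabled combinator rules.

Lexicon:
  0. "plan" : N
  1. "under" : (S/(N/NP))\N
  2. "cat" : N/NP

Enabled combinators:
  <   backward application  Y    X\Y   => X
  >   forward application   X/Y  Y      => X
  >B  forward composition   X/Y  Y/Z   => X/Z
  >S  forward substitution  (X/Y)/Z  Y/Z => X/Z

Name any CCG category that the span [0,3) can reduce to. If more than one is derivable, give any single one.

S

[0,3] S   >
  [0,2] S/(N/NP)   <
    [0,1] "plan" : N
    [1,2] "under" : (S/(N/NP))\N
  [2,3] "cat" : N/NP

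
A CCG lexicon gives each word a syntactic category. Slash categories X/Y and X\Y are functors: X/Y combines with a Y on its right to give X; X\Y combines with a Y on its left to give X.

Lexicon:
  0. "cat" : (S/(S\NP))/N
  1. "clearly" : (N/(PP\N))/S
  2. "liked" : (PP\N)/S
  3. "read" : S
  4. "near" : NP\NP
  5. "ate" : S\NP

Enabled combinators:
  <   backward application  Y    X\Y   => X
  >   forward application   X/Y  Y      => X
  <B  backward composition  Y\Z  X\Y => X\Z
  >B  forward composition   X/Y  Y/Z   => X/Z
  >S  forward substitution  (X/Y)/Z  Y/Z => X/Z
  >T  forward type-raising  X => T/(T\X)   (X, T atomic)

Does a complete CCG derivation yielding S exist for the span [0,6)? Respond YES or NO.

[0,6] S   >
  [0,4] S/(S\NP)   >
    [0,1] "cat" : (S/(S\NP))/N
    [1,4] N   >
      [1,3] N/S   >S
        [1,2] "clearly" : (N/(PP\N))/S
        [2,3] "liked" : (PP\N)/S
      [3,4] "read" : S
  [4,6] S\NP   <B
    [4,5] "near" : NP\NP
    [5,6] "ate" : S\NP

YES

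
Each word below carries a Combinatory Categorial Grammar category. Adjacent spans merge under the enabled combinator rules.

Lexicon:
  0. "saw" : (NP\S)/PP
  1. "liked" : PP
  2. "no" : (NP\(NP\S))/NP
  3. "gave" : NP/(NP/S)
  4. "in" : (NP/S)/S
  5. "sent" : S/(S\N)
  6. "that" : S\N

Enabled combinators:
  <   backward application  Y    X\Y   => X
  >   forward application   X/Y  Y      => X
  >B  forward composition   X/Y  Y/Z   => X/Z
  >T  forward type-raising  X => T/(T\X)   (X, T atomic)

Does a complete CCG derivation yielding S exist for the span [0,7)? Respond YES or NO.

NO

(NP\S)/PP PP (NP\(NP\S))/NP NP/(NP/S) (NP/S)/S S/(S\N) S\N
CKY chart[0,7] = {N/(N\NP), NP, NP/(NP\NP), PP/(PP\NP), S/(S\NP)}; S ∉ chart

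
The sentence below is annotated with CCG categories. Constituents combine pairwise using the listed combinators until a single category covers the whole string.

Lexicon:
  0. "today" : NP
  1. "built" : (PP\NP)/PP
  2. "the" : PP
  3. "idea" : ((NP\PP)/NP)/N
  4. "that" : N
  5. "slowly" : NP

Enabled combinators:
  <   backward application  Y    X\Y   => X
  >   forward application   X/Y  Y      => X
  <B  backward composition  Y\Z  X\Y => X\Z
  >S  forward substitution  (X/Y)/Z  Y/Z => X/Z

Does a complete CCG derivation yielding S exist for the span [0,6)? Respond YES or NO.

NO

NP (PP\NP)/PP PP ((NP\PP)/NP)/N N NP
CKY chart[0,6] = {NP}; S ∉ chart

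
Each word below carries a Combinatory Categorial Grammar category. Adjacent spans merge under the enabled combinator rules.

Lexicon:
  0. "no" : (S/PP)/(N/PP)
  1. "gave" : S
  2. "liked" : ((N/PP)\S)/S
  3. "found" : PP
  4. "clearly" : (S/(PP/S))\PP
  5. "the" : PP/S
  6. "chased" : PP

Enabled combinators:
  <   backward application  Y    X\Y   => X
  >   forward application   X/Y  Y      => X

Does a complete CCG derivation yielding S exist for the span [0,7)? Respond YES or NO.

YES

[0,7] S   >
  [0,6] S/PP   >
    [0,1] "no" : (S/PP)/(N/PP)
    [1,6] N/PP   <
      [1,2] "gave" : S
      [2,6] (N/PP)\S   >
        [2,3] "liked" : ((N/PP)\S)/S
        [3,6] S   >
          [3,5] S/(PP/S)   <
            [3,4] "found" : PP
            [4,5] "clearly" : (S/(PP/S))\PP
          [5,6] "the" : PP/S
  [6,7] "chased" : PP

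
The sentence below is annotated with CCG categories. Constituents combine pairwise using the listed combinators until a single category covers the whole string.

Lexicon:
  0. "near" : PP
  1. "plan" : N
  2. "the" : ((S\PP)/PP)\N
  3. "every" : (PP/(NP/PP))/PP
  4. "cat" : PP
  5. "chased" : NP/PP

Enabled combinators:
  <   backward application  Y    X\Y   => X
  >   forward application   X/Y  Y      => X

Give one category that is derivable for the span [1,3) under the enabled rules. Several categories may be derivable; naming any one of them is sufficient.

(S\PP)/PP

[0,6] S   <
  [0,1] "near" : PP
  [1,6] S\PP   >
    [1,3] (S\PP)/PP   <
      [1,2] "plan" : N
      [2,3] "the" : ((S\PP)/PP)\N
    [3,6] PP   >
      [3,5] PP/(NP/PP)   >
        [3,4] "every" : (PP/(NP/PP))/PP
        [4,5] "cat" : PP
      [5,6] "chased" : NP/PP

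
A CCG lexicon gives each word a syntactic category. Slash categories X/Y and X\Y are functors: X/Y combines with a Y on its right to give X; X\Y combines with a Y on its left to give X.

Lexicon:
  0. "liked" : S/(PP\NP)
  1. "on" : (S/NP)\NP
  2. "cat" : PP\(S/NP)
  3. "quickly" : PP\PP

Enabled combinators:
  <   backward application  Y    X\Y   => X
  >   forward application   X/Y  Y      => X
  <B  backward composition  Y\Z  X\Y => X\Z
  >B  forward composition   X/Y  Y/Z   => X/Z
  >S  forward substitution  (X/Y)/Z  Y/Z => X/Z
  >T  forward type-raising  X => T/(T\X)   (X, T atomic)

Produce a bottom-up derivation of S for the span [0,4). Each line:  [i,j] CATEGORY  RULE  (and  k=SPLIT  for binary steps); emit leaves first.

[0,1] S/(PP\NP)  lex  "liked"
[1,2] (S/NP)\NP  lex  "on"
[2,3] PP\(S/NP)  lex  "cat"
[1,3] PP\NP  <B  k=2
[3,4] PP\PP  lex  "quickly"
[1,4] PP\NP  <B  k=3
[0,4] S  >  k=1

[0,4] S   >
  [0,1] "liked" : S/(PP\NP)
  [1,4] PP\NP   <B
    [1,3] PP\NP   <B
      [1,2] "on" : (S/NP)\NP
      [2,3] "cat" : PP\(S/NP)
    [3,4] "quickly" : PP\PP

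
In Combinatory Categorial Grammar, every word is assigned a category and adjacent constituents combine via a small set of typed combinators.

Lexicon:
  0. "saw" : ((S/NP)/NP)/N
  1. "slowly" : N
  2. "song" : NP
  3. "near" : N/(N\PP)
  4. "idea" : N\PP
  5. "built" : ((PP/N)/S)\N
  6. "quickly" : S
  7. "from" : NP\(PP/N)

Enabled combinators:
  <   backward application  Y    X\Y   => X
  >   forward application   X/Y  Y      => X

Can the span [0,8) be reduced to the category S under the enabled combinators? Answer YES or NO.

YES

[0,8] S   >
  [0,3] S/NP   >
    [0,2] (S/NP)/NP   >
      [0,1] "saw" : ((S/NP)/NP)/N
      [1,2] "slowly" : N
    [2,3] "song" : NP
  [3,8] NP   <
    [3,7] PP/N   >
      [3,6] (PP/N)/S   <
        [3,5] N   >
          [3,4] "near" : N/(N\PP)
          [4,5] "idea" : N\PP
        [5,6] "built" : ((PP/N)/S)\N
      [6,7] "quickly" : S
    [7,8] "from" : NP\(PP/N)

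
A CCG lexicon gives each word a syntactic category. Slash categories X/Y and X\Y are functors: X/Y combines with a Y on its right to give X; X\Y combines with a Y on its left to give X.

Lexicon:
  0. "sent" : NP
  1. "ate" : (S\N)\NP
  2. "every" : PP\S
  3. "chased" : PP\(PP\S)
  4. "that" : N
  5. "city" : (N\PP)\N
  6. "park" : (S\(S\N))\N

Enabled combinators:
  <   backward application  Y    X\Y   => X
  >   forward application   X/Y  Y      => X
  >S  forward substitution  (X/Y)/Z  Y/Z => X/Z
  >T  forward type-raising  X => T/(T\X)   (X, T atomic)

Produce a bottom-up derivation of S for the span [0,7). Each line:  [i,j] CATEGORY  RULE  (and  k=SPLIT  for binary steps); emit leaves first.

[0,7] S   <
  [0,2] S\N   <
    [0,1] "sent" : NP
    [1,2] "ate" : (S\N)\NP
  [2,7] S\(S\N)   <
    [2,6] N   <
      [2,4] PP   <
        [2,3] "every" : PP\S
        [3,4] "chased" : PP\(PP\S)
      [4,6] N\PP   <
        [4,5] "that" : N
        [5,6] "city" : (N\PP)\N
    [6,7] "park" : (S\(S\N))\N

[0,1] NP  lex  "sent"
[1,2] (S\N)\NP  lex  "ate"
[0,2] S\N  <  k=1
[2,3] PP\S  lex  "every"
[3,4] PP\(PP\S)  lex  "chased"
[2,4] PP  <  k=3
[4,5] N  lex  "that"
[5,6] (N\PP)\N  lex  "city"
[4,6] N\PP  <  k=5
[2,6] N  <  k=4
[6,7] (S\(S\N))\N  lex  "park"
[2,7] S\(S\N)  <  k=6
[0,7] S  <  k=2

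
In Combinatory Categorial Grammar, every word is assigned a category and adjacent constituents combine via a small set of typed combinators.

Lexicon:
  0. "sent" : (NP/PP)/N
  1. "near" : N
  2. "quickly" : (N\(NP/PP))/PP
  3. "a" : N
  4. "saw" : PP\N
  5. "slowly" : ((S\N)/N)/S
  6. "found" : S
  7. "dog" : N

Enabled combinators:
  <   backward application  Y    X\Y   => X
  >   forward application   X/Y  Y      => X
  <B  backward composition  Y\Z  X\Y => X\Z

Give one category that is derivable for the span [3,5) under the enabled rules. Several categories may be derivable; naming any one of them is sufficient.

PP

[0,8] S   <
  [0,5] N   <
    [0,2] NP/PP   >
      [0,1] "sent" : (NP/PP)/N
      [1,2] "near" : N
    [2,5] N\(NP/PP)   >
      [2,3] "quickly" : (N\(NP/PP))/PP
      [3,5] PP   <
        [3,4] "a" : N
        [4,5] "saw" : PP\N
  [5,8] S\N   >
    [5,7] (S\N)/N   >
      [5,6] "slowly" : ((S\N)/N)/S
      [6,7] "found" : S
    [7,8] "dog" : N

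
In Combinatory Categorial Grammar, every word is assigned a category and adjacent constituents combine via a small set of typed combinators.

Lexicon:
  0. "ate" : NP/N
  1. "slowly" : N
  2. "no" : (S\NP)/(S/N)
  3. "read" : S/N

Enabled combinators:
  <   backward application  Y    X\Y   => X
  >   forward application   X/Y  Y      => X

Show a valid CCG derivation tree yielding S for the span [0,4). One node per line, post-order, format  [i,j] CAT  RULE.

[0,4] S   <
  [0,2] NP   >
    [0,1] "ate" : NP/N
    [1,2] "slowly" : N
  [2,4] S\NP   >
    [2,3] "no" : (S\NP)/(S/N)
    [3,4] "read" : S/N

[0,1] NP/N  lex  "ate"
[1,2] N  lex  "slowly"
[0,2] NP  >  k=1
[2,3] (S\NP)/(S/N)  lex  "no"
[3,4] S/N  lex  "read"
[2,4] S\NP  >  k=3
[0,4] S  <  k=2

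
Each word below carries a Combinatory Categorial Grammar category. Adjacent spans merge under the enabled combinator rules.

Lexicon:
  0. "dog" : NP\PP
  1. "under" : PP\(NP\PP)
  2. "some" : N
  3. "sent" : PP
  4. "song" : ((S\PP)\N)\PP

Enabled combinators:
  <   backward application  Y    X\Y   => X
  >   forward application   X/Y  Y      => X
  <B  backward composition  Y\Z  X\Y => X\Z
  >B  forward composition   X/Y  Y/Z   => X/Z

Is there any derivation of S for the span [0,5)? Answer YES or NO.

[0,5] S   <
  [0,2] PP   <
    [0,1] "dog" : NP\PP
    [1,2] "under" : PP\(NP\PP)
  [2,5] S\PP   <
    [2,3] "some" : N
    [3,5] (S\PP)\N   <
      [3,4] "sent" : PP
      [4,5] "song" : ((S\PP)\N)\PP

YES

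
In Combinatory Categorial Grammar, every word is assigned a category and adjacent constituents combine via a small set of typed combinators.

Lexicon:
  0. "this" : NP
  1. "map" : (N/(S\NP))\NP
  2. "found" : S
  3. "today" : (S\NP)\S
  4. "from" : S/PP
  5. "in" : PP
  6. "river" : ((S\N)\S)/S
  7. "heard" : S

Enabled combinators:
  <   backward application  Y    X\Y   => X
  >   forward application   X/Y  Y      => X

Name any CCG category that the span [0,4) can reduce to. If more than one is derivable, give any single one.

[0,8] S   <
  [0,4] N   >
    [0,2] N/(S\NP)   <
      [0,1] "this" : NP
      [1,2] "map" : (N/(S\NP))\NP
    [2,4] S\NP   <
      [2,3] "found" : S
      [3,4] "today" : (S\NP)\S
  [4,8] S\N   <
    [4,6] S   >
      [4,5] "from" : S/PP
      [5,6] "in" : PP
    [6,8] (S\N)\S   >
      [6,7] "river" : ((S\N)\S)/S
      [7,8] "heard" : S

N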